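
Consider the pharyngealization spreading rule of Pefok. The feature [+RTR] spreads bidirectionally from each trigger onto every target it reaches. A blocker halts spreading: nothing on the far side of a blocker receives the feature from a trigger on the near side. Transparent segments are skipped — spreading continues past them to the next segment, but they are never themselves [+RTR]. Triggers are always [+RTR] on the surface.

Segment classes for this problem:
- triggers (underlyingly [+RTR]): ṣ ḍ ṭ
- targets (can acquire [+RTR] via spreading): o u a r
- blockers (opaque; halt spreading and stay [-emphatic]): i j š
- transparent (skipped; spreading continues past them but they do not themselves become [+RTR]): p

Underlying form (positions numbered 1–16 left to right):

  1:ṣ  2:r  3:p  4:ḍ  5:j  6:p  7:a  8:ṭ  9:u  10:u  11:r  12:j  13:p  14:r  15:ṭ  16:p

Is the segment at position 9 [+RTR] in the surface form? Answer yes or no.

yes

From /ṣ/ at 1 rightward: 2 /r/ → [+RTR]; 3 /p/ transparent; 4 /ḍ/ is itself a trigger — this domain ends here.
From /ṣ/ at 1 leftward: word edge.
From /ḍ/ at 4 rightward: 5 /j/ blocks.
From /ḍ/ at 4 leftward: 3 /p/ transparent; 2 /r/ → [+RTR]; 1 /ṣ/ is itself a trigger — this domain ends here.
From /ṭ/ at 8 rightward: 9 /u/ → [+RTR]; 10 /u/ → [+RTR]; 11 /r/ → [+RTR]; 12 /j/ blocks.
From /ṭ/ at 8 leftward: 7 /a/ → [+RTR]; 6 /p/ transparent; 5 /j/ blocks.
From /ṭ/ at 15 rightward: 16 /p/ transparent; word edge.
From /ṭ/ at 15 leftward: 14 /r/ → [+RTR]; 13 /p/ transparent; 12 /j/ blocks.
[+RTR] positions on the surface: 1 2 4 7 8 9 10 11 14 15.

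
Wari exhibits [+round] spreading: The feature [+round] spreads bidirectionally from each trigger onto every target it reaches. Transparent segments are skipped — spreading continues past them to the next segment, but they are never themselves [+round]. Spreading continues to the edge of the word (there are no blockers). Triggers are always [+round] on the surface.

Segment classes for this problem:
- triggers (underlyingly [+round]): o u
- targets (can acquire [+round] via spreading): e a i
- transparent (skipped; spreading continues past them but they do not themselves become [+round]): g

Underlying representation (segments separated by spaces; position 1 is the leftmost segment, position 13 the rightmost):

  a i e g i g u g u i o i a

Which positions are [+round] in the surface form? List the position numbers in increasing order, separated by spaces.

From /u/ at 7 rightward: 8 /g/ transparent; 9 /u/ is itself a trigger — this domain ends here.
From /u/ at 7 leftward: 6 /g/ transparent; 5 /i/ → [+round]; 4 /g/ transparent; 3 /e/ → [+round]; 2 /i/ → [+round]; 1 /a/ → [+round]; word edge.
From /u/ at 9 rightward: 10 /i/ → [+round]; 11 /o/ is itself a trigger — this domain ends here.
From /u/ at 9 leftward: 8 /g/ transparent; 7 /u/ is itself a trigger — this domain ends here.
From /o/ at 11 rightward: 12 /i/ → [+round]; 13 /a/ → [+round]; word edge.
From /o/ at 11 leftward: 10 /i/ → [+round]; 9 /u/ is itself a trigger — this domain ends here.

1 2 3 5 7 9 10 11 12 13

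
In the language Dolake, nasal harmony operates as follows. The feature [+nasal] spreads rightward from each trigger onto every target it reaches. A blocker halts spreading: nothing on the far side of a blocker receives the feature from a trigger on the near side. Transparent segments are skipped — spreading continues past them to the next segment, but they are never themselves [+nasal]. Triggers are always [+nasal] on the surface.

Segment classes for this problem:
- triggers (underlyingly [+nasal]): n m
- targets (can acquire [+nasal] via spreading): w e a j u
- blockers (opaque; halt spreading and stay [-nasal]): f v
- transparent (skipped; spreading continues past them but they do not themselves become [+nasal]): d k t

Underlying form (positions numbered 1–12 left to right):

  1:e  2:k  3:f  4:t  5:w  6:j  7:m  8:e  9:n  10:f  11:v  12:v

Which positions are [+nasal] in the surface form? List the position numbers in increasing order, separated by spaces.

From /m/ at 7 rightward: 8 /e/ → [+nasal]; 9 /n/ is itself a trigger — this domain ends here.
From /n/ at 9 rightward: 10 /f/ blocks.
Targets with no active source: positions 1 5 6 stay [-nasal].

7 8 9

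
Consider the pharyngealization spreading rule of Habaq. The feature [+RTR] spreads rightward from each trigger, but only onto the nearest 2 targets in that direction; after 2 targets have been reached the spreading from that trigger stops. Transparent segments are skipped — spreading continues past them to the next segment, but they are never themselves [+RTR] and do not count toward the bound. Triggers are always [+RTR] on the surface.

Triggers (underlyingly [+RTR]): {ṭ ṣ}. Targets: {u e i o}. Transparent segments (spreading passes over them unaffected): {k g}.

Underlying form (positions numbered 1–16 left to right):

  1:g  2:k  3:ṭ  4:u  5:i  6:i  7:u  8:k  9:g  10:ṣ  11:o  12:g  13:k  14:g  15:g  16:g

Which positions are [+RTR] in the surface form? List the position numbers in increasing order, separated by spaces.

From /ṭ/ at 3 rightward: 4 /u/ → [+RTR]; 5 /i/ → [+RTR]; bound reached.
From /ṣ/ at 10 rightward: 11 /o/ → [+RTR]; 12 /g/ transparent; 13 /k/ transparent; 14 /g/ transparent; 15 /g/ transparent; 16 /g/ transparent; word edge.
Targets with no active source: positions 6 7 stay [-emphatic].

3 4 5 10 11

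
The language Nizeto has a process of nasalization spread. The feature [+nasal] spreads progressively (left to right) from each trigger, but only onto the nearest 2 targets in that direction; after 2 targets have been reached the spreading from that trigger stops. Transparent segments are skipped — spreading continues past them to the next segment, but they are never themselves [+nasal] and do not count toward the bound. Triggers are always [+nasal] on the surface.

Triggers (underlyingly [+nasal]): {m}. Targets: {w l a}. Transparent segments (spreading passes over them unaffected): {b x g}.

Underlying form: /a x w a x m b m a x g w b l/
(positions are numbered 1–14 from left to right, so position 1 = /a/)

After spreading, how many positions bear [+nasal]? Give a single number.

From /m/ at 6 rightward: 7 /b/ transparent; 8 /m/ is itself a trigger — this domain ends here.
From /m/ at 8 rightward: 9 /a/ → [+nasal]; 10 /x/ transparent; 11 /g/ transparent; 12 /w/ → [+nasal]; bound reached.
Targets with no active source: positions 1 3 4 14 stay [-nasal].
[+nasal] positions on the surface: 6 8 9 12.

4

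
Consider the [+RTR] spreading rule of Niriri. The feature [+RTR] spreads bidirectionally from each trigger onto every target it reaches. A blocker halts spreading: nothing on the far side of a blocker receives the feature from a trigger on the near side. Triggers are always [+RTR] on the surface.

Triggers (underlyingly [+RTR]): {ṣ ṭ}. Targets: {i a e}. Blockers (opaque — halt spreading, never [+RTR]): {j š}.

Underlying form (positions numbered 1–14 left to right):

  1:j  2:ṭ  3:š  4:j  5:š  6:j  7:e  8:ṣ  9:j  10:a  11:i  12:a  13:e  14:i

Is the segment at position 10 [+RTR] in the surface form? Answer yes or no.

From /ṭ/ at 2 rightward: 3 /š/ blocks.
From /ṭ/ at 2 leftward: 1 /j/ blocks.
From /ṣ/ at 8 rightward: 9 /j/ blocks.
From /ṣ/ at 8 leftward: 7 /e/ → [+RTR]; 6 /j/ blocks.
Targets with no active source: positions 10 11 12 13 14 stay [-emphatic].
[+RTR] positions on the surface: 2 7 8.

no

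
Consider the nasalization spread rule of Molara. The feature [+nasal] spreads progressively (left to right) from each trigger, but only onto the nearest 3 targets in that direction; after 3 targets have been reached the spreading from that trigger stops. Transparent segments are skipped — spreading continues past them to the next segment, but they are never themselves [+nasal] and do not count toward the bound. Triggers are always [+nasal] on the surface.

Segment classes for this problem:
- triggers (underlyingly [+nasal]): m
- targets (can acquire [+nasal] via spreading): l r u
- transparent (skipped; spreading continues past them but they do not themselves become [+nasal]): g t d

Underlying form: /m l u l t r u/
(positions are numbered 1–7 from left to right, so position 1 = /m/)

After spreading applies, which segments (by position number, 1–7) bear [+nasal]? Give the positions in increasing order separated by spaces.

1 2 3 4

From /m/ at 1 rightward: 2 /l/ → [+nasal]; 3 /u/ → [+nasal]; 4 /l/ → [+nasal]; bound reached.
Targets with no active source: positions 6 7 stay [-nasal].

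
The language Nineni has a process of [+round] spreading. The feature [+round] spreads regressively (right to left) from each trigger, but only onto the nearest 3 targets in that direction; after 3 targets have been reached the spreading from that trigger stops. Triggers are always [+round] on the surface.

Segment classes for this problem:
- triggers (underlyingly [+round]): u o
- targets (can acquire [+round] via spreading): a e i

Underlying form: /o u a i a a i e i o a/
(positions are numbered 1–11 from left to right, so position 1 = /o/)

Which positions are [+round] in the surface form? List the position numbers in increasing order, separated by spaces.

1 2 7 8 9 10

From /o/ at 1 leftward: word edge.
From /u/ at 2 leftward: 1 /o/ is itself a trigger — this domain ends here.
From /o/ at 10 leftward: 9 /i/ → [+round]; 8 /e/ → [+round]; 7 /i/ → [+round]; bound reached.
Targets with no active source: positions 3 4 5 6 11 stay [-round].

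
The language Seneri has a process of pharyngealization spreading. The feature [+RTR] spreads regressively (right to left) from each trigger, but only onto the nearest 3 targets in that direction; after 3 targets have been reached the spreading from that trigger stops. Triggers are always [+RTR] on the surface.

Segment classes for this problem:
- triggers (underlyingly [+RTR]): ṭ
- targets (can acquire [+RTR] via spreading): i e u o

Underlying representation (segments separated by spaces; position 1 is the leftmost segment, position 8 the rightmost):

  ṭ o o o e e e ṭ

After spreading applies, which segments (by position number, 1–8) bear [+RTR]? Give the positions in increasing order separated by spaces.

1 5 6 7 8

From /ṭ/ at 1 leftward: word edge.
From /ṭ/ at 8 leftward: 7 /e/ → [+RTR]; 6 /e/ → [+RTR]; 5 /e/ → [+RTR]; bound reached.
Targets with no active source: positions 2 3 4 stay [-emphatic].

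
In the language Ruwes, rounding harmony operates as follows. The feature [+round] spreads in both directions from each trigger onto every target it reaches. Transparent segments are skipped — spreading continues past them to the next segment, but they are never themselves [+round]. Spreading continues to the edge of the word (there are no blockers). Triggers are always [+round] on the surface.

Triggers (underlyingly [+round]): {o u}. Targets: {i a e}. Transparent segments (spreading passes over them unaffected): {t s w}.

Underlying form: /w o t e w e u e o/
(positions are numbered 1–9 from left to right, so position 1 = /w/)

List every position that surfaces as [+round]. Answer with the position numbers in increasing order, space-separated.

From /o/ at 2 rightward: 3 /t/ transparent; 4 /e/ → [+round]; 5 /w/ transparent; 6 /e/ → [+round]; 7 /u/ is itself a trigger — this domain ends here.
From /o/ at 2 leftward: 1 /w/ transparent; word edge.
From /u/ at 7 rightward: 8 /e/ → [+round]; 9 /o/ is itself a trigger — this domain ends here.
From /u/ at 7 leftward: 6 /e/ → [+round]; 5 /w/ transparent; 4 /e/ → [+round]; 3 /t/ transparent; 2 /o/ is itself a trigger — this domain ends here.
From /o/ at 9 rightward: word edge.
From /o/ at 9 leftward: 8 /e/ → [+round]; 7 /u/ is itself a trigger — this domain ends here.

2 4 6 7 8 9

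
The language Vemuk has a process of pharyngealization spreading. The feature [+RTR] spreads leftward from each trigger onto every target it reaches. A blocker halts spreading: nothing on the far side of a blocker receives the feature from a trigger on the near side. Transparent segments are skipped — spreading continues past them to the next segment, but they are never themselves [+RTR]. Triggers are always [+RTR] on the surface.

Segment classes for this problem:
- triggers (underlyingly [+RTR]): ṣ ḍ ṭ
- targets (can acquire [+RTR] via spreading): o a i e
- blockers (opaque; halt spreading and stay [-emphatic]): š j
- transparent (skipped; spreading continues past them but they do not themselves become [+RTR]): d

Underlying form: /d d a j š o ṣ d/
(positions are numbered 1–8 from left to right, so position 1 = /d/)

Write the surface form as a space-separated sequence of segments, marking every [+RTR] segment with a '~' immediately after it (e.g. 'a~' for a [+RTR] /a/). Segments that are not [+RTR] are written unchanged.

d d a j š o~ ṣ~ d

From /ṣ/ at 7 leftward: 6 /o/ → [+RTR]; 5 /š/ blocks.
Target with no active source: position 3 stays [-emphatic].
[+RTR] positions on the surface: 6 7.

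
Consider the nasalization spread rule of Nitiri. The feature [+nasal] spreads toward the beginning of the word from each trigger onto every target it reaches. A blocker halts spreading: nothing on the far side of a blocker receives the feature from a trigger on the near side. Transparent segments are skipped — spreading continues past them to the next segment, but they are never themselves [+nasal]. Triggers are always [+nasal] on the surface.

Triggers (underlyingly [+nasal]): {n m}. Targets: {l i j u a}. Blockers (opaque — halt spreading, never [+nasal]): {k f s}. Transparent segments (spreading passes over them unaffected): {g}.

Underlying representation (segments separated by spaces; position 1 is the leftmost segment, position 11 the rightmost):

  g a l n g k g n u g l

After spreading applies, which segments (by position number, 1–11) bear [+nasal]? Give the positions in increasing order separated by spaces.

From /n/ at 4 leftward: 3 /l/ → [+nasal]; 2 /a/ → [+nasal]; 1 /g/ transparent; word edge.
From /n/ at 8 leftward: 7 /g/ transparent; 6 /k/ blocks.
Targets with no active source: positions 9 11 stay [-nasal].

2 3 4 8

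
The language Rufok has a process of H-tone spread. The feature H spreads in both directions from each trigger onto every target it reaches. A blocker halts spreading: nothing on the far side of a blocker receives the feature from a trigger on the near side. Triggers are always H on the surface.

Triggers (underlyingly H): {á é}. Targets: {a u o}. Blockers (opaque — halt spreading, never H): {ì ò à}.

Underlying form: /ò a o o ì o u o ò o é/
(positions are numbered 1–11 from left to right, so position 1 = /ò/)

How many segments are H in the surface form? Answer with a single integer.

2

From /é/ at 11 rightward: word edge.
From /é/ at 11 leftward: 10 /o/ → H; 9 /ò/ blocks.
Targets with no active source: positions 2 3 4 6 7 8 stay [-high tone].
H positions on the surface: 10 11.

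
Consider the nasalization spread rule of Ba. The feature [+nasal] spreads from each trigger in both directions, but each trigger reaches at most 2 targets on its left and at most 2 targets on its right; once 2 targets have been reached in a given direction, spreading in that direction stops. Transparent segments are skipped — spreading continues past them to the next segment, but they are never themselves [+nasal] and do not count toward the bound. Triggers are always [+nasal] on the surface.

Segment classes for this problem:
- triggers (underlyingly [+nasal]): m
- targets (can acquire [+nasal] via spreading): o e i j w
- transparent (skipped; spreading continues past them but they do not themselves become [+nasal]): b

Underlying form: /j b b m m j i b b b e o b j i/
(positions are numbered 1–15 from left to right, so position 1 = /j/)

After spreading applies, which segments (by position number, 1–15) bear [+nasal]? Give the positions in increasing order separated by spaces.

From /m/ at 4 rightward: 5 /m/ is itself a trigger — this domain ends here.
From /m/ at 4 leftward: 3 /b/ transparent; 2 /b/ transparent; 1 /j/ → [+nasal]; word edge.
From /m/ at 5 rightward: 6 /j/ → [+nasal]; 7 /i/ → [+nasal]; bound reached.
From /m/ at 5 leftward: 4 /m/ is itself a trigger — this domain ends here.
Targets with no active source: positions 11 12 14 15 stay [-nasal].

1 4 5 6 7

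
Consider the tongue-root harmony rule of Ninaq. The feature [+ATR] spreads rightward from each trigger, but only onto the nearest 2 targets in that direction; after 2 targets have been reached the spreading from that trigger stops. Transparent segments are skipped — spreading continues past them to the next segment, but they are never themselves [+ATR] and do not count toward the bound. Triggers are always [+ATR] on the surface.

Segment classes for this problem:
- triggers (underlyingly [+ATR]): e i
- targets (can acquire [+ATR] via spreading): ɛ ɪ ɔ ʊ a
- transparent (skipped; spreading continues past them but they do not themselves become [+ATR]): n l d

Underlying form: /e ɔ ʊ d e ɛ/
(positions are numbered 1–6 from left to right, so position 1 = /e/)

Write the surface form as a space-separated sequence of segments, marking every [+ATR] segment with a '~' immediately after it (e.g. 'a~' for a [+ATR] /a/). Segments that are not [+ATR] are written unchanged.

e~ ɔ~ ʊ~ d e~ ɛ~

From /e/ at 1 rightward: 2 /ɔ/ → [+ATR]; 3 /ʊ/ → [+ATR]; bound reached.
From /e/ at 5 rightward: 6 /ɛ/ → [+ATR]; word edge.
[+ATR] positions on the surface: 1 2 3 5 6.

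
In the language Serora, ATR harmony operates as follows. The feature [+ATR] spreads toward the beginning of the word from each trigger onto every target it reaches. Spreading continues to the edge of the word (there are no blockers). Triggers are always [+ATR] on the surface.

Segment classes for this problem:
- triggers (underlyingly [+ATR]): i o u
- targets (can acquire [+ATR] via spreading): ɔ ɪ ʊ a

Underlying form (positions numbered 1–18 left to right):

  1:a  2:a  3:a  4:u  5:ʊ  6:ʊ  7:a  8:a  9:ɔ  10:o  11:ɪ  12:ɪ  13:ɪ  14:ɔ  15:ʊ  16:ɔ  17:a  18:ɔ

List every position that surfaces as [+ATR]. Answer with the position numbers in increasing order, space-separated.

From /u/ at 4 leftward: 3 /a/ → [+ATR]; 2 /a/ → [+ATR]; 1 /a/ → [+ATR]; word edge.
From /o/ at 10 leftward: 9 /ɔ/ → [+ATR]; 8 /a/ → [+ATR]; 7 /a/ → [+ATR]; 6 /ʊ/ → [+ATR]; 5 /ʊ/ → [+ATR]; 4 /u/ is itself a trigger — this domain ends here.
Targets with no active source: positions 11 12 13 14 15 16 17 18 stay [-ATR].

1 2 3 4 5 6 7 8 9 10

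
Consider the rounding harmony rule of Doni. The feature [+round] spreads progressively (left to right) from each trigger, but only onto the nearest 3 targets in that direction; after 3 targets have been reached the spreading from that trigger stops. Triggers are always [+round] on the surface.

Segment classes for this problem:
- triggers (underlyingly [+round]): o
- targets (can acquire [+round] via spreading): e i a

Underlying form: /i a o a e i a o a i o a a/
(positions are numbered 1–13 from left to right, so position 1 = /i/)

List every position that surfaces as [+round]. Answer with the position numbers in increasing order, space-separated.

3 4 5 6 8 9 10 11 12 13

From /o/ at 3 rightward: 4 /a/ → [+round]; 5 /e/ → [+round]; 6 /i/ → [+round]; bound reached.
From /o/ at 8 rightward: 9 /a/ → [+round]; 10 /i/ → [+round]; 11 /o/ is itself a trigger — this domain ends here.
From /o/ at 11 rightward: 12 /a/ → [+round]; 13 /a/ → [+round]; word edge.
Targets with no active source: positions 1 2 7 stay [-round].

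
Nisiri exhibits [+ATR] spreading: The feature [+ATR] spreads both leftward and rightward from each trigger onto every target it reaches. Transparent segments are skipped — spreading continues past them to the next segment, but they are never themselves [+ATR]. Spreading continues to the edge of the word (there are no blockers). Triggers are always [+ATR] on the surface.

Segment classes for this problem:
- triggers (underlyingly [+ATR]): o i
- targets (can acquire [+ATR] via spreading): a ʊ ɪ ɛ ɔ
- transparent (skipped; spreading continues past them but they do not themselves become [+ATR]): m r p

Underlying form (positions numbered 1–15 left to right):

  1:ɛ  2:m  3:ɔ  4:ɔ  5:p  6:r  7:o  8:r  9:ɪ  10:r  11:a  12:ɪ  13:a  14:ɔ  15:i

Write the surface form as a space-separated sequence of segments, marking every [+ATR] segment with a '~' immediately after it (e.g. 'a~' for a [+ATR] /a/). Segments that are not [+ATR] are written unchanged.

From /o/ at 7 rightward: 8 /r/ transparent; 9 /ɪ/ → [+ATR]; 10 /r/ transparent; 11 /a/ → [+ATR]; 12 /ɪ/ → [+ATR]; 13 /a/ → [+ATR]; 14 /ɔ/ → [+ATR]; 15 /i/ is itself a trigger — this domain ends here.
From /o/ at 7 leftward: 6 /r/ transparent; 5 /p/ transparent; 4 /ɔ/ → [+ATR]; 3 /ɔ/ → [+ATR]; 2 /m/ transparent; 1 /ɛ/ → [+ATR]; word edge.
From /i/ at 15 rightward: word edge.
From /i/ at 15 leftward: 14 /ɔ/ → [+ATR]; 13 /a/ → [+ATR]; 12 /ɪ/ → [+ATR]; 11 /a/ → [+ATR]; 10 /r/ transparent; 9 /ɪ/ → [+ATR]; 8 /r/ transparent; 7 /o/ is itself a trigger — this domain ends here.
[+ATR] positions on the surface: 1 3 4 7 9 11 12 13 14 15.

ɛ~ m ɔ~ ɔ~ p r o~ r ɪ~ r a~ ɪ~ a~ ɔ~ i~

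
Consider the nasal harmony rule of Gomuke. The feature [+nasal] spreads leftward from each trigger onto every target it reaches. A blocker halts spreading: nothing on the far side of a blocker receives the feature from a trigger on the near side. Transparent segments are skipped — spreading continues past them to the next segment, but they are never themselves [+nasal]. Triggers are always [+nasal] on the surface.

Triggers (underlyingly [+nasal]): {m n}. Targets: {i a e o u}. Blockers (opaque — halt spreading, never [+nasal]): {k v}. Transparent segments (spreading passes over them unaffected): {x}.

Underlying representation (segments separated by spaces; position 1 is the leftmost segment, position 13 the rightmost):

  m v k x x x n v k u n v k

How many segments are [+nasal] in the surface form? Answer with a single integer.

4

From /m/ at 1 leftward: word edge.
From /n/ at 7 leftward: 6 /x/ transparent; 5 /x/ transparent; 4 /x/ transparent; 3 /k/ blocks.
From /n/ at 11 leftward: 10 /u/ → [+nasal]; 9 /k/ blocks.
[+nasal] positions on the surface: 1 7 10 11.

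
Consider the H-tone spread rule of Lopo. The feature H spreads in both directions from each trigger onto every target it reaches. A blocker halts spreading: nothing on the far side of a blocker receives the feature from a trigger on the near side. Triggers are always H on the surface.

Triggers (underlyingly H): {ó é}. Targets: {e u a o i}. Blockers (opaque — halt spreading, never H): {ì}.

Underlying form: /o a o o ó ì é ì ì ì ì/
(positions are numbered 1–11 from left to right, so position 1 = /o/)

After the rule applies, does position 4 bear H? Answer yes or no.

yes

From /ó/ at 5 rightward: 6 /ì/ blocks.
From /ó/ at 5 leftward: 4 /o/ → H; 3 /o/ → H; 2 /a/ → H; 1 /o/ → H; word edge.
From /é/ at 7 rightward: 8 /ì/ blocks.
From /é/ at 7 leftward: 6 /ì/ blocks.
H positions on the surface: 1 2 3 4 5 7.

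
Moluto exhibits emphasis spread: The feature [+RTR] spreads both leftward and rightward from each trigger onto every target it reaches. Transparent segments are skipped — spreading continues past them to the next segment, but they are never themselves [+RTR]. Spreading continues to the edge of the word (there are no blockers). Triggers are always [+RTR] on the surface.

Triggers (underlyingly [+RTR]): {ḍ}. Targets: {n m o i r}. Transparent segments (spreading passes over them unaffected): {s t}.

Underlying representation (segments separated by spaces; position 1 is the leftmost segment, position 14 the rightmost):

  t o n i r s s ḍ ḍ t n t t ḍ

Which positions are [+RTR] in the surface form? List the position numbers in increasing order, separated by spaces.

2 3 4 5 8 9 11 14

From /ḍ/ at 8 rightward: 9 /ḍ/ is itself a trigger — this domain ends here.
From /ḍ/ at 8 leftward: 7 /s/ transparent; 6 /s/ transparent; 5 /r/ → [+RTR]; 4 /i/ → [+RTR]; 3 /n/ → [+RTR]; 2 /o/ → [+RTR]; 1 /t/ transparent; word edge.
From /ḍ/ at 9 rightward: 10 /t/ transparent; 11 /n/ → [+RTR]; 12 /t/ transparent; 13 /t/ transparent; 14 /ḍ/ is itself a trigger — this domain ends here.
From /ḍ/ at 9 leftward: 8 /ḍ/ is itself a trigger — this domain ends here.
From /ḍ/ at 14 rightward: word edge.
From /ḍ/ at 14 leftward: 13 /t/ transparent; 12 /t/ transparent; 11 /n/ → [+RTR]; 10 /t/ transparent; 9 /ḍ/ is itself a trigger — this domain ends here.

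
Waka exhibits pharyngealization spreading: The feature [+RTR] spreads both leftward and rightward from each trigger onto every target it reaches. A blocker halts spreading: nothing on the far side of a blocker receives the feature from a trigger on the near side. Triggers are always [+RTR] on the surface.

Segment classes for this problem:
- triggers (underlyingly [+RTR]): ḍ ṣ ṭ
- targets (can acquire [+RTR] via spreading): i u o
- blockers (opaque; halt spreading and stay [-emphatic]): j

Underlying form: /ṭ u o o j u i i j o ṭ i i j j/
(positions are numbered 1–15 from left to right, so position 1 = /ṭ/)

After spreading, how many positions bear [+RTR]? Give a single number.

From /ṭ/ at 1 rightward: 2 /u/ → [+RTR]; 3 /o/ → [+RTR]; 4 /o/ → [+RTR]; 5 /j/ blocks.
From /ṭ/ at 1 leftward: word edge.
From /ṭ/ at 11 rightward: 12 /i/ → [+RTR]; 13 /i/ → [+RTR]; 14 /j/ blocks.
From /ṭ/ at 11 leftward: 10 /o/ → [+RTR]; 9 /j/ blocks.
Targets with no active source: positions 6 7 8 stay [-emphatic].
[+RTR] positions on the surface: 1 2 3 4 10 11 12 13.

8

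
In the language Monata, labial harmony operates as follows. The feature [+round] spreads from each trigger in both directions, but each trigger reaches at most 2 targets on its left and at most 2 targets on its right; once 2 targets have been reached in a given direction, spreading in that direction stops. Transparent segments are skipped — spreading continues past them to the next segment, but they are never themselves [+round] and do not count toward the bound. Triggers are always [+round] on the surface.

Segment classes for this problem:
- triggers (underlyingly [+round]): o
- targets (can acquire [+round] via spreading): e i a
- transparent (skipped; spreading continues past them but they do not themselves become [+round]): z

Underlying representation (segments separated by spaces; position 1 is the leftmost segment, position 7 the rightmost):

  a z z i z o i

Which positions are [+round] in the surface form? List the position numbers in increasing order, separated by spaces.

From /o/ at 6 rightward: 7 /i/ → [+round]; word edge.
From /o/ at 6 leftward: 5 /z/ transparent; 4 /i/ → [+round]; 3 /z/ transparent; 2 /z/ transparent; 1 /a/ → [+round]; bound reached.

1 4 6 7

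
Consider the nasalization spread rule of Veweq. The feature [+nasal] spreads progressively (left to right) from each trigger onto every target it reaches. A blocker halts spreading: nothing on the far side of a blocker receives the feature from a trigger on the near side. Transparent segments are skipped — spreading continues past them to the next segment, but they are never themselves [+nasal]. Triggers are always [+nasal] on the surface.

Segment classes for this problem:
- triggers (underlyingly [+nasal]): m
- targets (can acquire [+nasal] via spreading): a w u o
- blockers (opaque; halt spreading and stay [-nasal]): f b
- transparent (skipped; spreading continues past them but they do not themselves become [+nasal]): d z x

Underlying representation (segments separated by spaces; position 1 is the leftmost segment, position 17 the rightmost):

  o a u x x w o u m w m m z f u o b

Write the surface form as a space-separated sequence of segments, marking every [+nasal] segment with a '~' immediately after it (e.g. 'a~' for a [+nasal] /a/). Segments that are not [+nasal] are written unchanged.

From /m/ at 9 rightward: 10 /w/ → [+nasal]; 11 /m/ is itself a trigger — this domain ends here.
From /m/ at 11 rightward: 12 /m/ is itself a trigger — this domain ends here.
From /m/ at 12 rightward: 13 /z/ transparent; 14 /f/ blocks.
Targets with no active source: positions 1 2 3 6 7 8 15 16 stay [-nasal].
[+nasal] positions on the surface: 9 10 11 12.

o a u x x w o u m~ w~ m~ m~ z f u o b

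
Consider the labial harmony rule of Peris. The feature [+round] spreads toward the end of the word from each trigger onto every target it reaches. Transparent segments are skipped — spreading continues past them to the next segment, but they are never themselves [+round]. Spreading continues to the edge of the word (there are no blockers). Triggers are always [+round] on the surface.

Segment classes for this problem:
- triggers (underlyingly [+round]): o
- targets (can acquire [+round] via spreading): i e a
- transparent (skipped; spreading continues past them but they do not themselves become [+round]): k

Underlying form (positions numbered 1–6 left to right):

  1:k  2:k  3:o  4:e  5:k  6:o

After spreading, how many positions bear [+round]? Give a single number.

From /o/ at 3 rightward: 4 /e/ → [+round]; 5 /k/ transparent; 6 /o/ is itself a trigger — this domain ends here.
From /o/ at 6 rightward: word edge.
[+round] positions on the surface: 3 4 6.

3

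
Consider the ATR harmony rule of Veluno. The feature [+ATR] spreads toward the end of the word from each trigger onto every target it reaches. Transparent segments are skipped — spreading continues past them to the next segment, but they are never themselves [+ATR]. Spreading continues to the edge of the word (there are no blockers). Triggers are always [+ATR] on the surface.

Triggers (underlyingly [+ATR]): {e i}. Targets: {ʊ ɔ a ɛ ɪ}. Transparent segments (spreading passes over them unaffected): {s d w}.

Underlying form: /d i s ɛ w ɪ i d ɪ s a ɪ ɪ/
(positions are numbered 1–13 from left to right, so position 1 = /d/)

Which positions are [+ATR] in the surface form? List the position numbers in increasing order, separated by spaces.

2 4 6 7 9 11 12 13

From /i/ at 2 rightward: 3 /s/ transparent; 4 /ɛ/ → [+ATR]; 5 /w/ transparent; 6 /ɪ/ → [+ATR]; 7 /i/ is itself a trigger — this domain ends here.
From /i/ at 7 rightward: 8 /d/ transparent; 9 /ɪ/ → [+ATR]; 10 /s/ transparent; 11 /a/ → [+ATR]; 12 /ɪ/ → [+ATR]; 13 /ɪ/ → [+ATR]; word edge.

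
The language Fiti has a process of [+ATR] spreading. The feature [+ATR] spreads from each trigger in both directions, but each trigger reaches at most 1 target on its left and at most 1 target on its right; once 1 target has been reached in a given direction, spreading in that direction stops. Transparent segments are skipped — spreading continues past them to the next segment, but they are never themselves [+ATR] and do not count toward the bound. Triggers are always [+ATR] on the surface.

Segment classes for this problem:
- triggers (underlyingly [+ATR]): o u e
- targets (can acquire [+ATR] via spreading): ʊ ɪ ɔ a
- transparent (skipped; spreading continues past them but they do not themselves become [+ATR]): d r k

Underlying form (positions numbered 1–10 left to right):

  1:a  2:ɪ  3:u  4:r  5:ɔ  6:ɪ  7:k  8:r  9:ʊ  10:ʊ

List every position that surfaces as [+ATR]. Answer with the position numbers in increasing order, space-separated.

2 3 5

From /u/ at 3 rightward: 4 /r/ transparent; 5 /ɔ/ → [+ATR]; bound reached.
From /u/ at 3 leftward: 2 /ɪ/ → [+ATR]; bound reached.
Targets with no active source: positions 1 6 9 10 stay [-ATR].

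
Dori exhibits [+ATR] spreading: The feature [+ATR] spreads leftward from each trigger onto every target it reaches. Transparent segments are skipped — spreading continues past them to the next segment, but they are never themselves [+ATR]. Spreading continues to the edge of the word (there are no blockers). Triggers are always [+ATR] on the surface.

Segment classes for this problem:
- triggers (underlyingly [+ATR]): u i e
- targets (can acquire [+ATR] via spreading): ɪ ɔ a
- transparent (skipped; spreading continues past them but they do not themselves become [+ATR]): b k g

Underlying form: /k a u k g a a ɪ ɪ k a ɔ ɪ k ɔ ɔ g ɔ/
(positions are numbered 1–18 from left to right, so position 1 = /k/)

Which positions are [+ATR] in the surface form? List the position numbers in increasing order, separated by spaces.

2 3

From /u/ at 3 leftward: 2 /a/ → [+ATR]; 1 /k/ transparent; word edge.
Targets with no active source: positions 6 7 8 9 11 12 13 15 16 18 stay [-ATR].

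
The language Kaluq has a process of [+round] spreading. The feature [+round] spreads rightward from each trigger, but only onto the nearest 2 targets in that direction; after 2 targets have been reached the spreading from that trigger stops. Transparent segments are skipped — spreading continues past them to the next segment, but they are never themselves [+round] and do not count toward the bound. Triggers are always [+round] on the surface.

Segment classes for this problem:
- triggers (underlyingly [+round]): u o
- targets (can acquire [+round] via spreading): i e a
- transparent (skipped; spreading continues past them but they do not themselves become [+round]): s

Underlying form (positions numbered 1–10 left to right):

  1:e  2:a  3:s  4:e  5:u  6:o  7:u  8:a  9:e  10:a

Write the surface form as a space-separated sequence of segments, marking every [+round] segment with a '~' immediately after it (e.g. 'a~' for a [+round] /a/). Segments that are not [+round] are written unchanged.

From /u/ at 5 rightward: 6 /o/ is itself a trigger — this domain ends here.
From /o/ at 6 rightward: 7 /u/ is itself a trigger — this domain ends here.
From /u/ at 7 rightward: 8 /a/ → [+round]; 9 /e/ → [+round]; bound reached.
Targets with no active source: positions 1 2 4 10 stay [-round].
[+round] positions on the surface: 5 6 7 8 9.

e a s e u~ o~ u~ a~ e~ a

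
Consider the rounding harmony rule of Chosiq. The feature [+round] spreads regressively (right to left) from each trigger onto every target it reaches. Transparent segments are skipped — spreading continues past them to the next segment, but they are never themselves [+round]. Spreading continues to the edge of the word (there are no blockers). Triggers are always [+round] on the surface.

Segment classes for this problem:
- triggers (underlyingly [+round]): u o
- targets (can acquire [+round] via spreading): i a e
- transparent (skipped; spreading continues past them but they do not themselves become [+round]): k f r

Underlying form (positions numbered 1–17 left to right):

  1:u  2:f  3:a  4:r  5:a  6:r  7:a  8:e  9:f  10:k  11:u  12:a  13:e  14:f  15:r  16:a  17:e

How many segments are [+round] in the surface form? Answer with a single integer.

6

From /u/ at 1 leftward: word edge.
From /u/ at 11 leftward: 10 /k/ transparent; 9 /f/ transparent; 8 /e/ → [+round]; 7 /a/ → [+round]; 6 /r/ transparent; 5 /a/ → [+round]; 4 /r/ transparent; 3 /a/ → [+round]; 2 /f/ transparent; 1 /u/ is itself a trigger — this domain ends here.
Targets with no active source: positions 12 13 16 17 stay [-round].
[+round] positions on the surface: 1 3 5 7 8 11.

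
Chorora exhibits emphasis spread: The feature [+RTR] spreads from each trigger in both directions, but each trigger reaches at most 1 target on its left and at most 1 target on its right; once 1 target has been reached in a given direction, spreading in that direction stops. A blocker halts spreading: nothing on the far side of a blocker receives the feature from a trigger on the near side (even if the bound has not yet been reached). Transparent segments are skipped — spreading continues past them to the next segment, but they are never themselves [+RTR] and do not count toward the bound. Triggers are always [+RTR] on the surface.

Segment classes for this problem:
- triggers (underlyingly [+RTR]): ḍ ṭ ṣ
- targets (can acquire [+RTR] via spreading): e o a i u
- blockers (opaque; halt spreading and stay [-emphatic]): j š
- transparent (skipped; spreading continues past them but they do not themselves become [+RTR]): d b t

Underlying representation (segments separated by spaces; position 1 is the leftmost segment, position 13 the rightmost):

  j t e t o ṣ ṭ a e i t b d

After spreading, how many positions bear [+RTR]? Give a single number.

4

From /ṣ/ at 6 rightward: 7 /ṭ/ is itself a trigger — this domain ends here.
From /ṣ/ at 6 leftward: 5 /o/ → [+RTR]; bound reached.
From /ṭ/ at 7 rightward: 8 /a/ → [+RTR]; bound reached.
From /ṭ/ at 7 leftward: 6 /ṣ/ is itself a trigger — this domain ends here.
Targets with no active source: positions 3 9 10 stay [-emphatic].
[+RTR] positions on the surface: 5 6 7 8.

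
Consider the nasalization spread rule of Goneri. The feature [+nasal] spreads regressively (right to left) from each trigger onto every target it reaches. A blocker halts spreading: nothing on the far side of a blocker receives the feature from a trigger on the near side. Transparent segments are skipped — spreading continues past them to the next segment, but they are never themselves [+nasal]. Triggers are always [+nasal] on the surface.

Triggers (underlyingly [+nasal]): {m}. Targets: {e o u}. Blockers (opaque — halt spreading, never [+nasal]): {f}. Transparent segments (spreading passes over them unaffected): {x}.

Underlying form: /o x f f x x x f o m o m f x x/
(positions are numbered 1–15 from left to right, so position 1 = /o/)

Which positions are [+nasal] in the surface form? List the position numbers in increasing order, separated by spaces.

From /m/ at 10 leftward: 9 /o/ → [+nasal]; 8 /f/ blocks.
From /m/ at 12 leftward: 11 /o/ → [+nasal]; 10 /m/ is itself a trigger — this domain ends here.
Target with no active source: position 1 stays [-nasal].

9 10 11 12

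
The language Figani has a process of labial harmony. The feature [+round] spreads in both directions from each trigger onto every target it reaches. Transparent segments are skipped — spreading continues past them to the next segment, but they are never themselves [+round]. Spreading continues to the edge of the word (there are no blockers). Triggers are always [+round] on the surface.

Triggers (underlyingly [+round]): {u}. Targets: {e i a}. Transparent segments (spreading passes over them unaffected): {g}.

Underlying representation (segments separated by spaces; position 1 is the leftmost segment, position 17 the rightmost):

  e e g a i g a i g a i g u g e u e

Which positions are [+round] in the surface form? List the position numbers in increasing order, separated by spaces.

1 2 4 5 7 8 10 11 13 15 16 17

From /u/ at 13 rightward: 14 /g/ transparent; 15 /e/ → [+round]; 16 /u/ is itself a trigger — this domain ends here.
From /u/ at 13 leftward: 12 /g/ transparent; 11 /i/ → [+round]; 10 /a/ → [+round]; 9 /g/ transparent; 8 /i/ → [+round]; 7 /a/ → [+round]; 6 /g/ transparent; 5 /i/ → [+round]; 4 /a/ → [+round]; 3 /g/ transparent; 2 /e/ → [+round]; 1 /e/ → [+round]; word edge.
From /u/ at 16 rightward: 17 /e/ → [+round]; word edge.
From /u/ at 16 leftward: 15 /e/ → [+round]; 14 /g/ transparent; 13 /u/ is itself a trigger — this domain ends here.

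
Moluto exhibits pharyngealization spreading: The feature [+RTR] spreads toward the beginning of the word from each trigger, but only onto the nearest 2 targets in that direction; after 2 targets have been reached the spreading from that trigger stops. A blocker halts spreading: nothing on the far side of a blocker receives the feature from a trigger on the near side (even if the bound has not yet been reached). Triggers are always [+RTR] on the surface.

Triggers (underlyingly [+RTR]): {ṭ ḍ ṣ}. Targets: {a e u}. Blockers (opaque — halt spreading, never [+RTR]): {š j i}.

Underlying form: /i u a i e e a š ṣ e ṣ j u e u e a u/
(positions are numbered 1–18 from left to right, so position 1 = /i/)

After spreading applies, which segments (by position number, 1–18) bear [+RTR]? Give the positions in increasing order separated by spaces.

From /ṣ/ at 9 leftward: 8 /š/ blocks.
From /ṣ/ at 11 leftward: 10 /e/ → [+RTR]; 9 /ṣ/ is itself a trigger — this domain ends here.
Targets with no active source: positions 2 3 5 6 7 13 14 15 16 17 18 stay [-emphatic].

9 10 11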